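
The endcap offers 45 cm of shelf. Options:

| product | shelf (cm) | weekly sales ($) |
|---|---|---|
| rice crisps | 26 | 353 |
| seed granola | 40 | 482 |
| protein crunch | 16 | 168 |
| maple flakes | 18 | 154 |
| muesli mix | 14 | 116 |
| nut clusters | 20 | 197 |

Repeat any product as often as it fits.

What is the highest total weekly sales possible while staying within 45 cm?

By weekly sales per cm: rice crisps 13.58, seed granola 12.05, protein crunch 10.50 lead.
Taking rice crisps + protein crunch: 42 cm used, 521 in weekly sales.
That's the maximum — no swap from here does better than 521.

521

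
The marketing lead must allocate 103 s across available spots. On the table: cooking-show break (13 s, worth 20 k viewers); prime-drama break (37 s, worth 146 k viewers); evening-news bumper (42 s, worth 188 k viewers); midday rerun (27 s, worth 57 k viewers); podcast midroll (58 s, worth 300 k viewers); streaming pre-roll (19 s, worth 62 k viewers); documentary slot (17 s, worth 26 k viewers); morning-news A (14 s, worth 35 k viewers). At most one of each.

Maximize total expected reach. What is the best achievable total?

488

Taking evening-news bumper + podcast midroll: 100 s used, 488 in expected reach.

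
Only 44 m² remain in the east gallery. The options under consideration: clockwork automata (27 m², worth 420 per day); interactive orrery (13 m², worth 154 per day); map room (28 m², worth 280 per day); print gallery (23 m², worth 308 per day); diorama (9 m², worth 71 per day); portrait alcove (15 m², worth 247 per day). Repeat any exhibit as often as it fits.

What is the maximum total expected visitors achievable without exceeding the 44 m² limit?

667

Ranking by ratio (expected visitors/m²): portrait alcove 16.47, clockwork automata 15.56, print gallery 13.39, interactive orrery 11.85.
Taking the top-ratio exhibits first gives interactive orrery + 2×portrait alcove for 648 (43 m²).
Dropping interactive orrery and portrait alcove frees 28 m²; slotting in clockwork automata (27 m²) lifts the total to 667 at 42 m².
Every other selection either busts 44 m² or fails to beat 667.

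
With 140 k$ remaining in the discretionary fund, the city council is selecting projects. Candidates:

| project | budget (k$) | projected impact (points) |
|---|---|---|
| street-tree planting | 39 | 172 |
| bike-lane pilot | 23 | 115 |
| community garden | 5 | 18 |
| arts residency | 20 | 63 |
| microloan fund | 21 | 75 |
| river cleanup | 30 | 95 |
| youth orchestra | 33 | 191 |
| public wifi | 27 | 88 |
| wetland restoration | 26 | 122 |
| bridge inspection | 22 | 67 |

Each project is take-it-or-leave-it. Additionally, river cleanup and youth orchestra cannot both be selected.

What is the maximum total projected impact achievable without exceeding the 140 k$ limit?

623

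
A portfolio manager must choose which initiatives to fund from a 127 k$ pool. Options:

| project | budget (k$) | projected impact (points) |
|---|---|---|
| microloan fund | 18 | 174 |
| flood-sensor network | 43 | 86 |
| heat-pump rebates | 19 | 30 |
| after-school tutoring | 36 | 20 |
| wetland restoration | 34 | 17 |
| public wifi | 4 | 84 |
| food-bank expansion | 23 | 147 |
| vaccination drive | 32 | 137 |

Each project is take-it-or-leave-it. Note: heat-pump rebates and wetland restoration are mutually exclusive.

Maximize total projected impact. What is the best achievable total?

Microloan fund + flood-sensor network + public wifi + food-bank expansion + vaccination drive uses 120 of the 127 k$ and totals 628.

628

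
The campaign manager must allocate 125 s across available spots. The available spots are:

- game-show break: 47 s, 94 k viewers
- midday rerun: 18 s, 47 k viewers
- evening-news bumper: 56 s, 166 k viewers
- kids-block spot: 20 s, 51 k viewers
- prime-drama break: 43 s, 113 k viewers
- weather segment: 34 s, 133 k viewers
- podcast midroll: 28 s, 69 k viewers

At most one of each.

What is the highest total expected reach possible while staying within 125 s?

368

Taking the top-ratio spots first gives midday rerun + evening-news bumper + weather segment for 346 (108 s).
Dropping midday rerun frees 18 s; slotting in podcast midroll (28 s) lifts the total to 368 at 118 s.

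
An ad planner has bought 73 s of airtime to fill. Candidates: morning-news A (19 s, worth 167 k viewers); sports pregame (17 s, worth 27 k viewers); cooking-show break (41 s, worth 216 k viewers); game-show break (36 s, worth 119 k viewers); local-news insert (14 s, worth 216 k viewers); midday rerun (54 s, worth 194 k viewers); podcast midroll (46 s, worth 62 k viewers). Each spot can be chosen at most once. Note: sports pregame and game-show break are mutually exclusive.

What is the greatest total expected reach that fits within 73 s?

502

Ranking by ratio (expected reach/s): local-news insert 15.43, morning-news A 8.79, cooking-show break 5.27.
Best packing: morning-news A + game-show break + local-news insert — 69 s, 502 total.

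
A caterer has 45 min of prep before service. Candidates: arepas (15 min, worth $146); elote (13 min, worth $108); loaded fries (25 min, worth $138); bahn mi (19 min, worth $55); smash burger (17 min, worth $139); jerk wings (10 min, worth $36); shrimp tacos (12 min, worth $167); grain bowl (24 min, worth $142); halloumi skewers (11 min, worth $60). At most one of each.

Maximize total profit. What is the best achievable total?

452

Filling by ratio: arepas + elote + shrimp tacos for 421, with 5 min left unused.
The 13 min tied up in elote is better spent on smash burger — total rises to 452 (44 min).
The closest alternative, arepas + elote + shrimp tacos, reaches only 421.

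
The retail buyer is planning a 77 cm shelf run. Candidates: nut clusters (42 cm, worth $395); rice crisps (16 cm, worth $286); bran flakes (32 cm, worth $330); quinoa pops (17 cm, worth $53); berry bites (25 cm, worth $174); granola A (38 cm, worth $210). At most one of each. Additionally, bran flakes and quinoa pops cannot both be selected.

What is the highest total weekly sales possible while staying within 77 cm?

790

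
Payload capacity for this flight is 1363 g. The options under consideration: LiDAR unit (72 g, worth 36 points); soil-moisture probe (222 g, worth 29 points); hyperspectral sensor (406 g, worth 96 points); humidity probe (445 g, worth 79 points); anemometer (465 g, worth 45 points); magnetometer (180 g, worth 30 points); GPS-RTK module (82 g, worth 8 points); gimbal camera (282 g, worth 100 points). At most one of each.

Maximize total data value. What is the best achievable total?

Density check — LiDAR unit 0.50, gimbal camera 0.35, hyperspectral sensor 0.24 are the best per g.
The ratio ordering already packs tightly: LiDAR unit + hyperspectral sensor + humidity probe + GPS-RTK module + gimbal camera, 1287 g, 319.
Runner-up LiDAR unit + hyperspectral sensor + humidity probe + gimbal camera tops out at 311.

319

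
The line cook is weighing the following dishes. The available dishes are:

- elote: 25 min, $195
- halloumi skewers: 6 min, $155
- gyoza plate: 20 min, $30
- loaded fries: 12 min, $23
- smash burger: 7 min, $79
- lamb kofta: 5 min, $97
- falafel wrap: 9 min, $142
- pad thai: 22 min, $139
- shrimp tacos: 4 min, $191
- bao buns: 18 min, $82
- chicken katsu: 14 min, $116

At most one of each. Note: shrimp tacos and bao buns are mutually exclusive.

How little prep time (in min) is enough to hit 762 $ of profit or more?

45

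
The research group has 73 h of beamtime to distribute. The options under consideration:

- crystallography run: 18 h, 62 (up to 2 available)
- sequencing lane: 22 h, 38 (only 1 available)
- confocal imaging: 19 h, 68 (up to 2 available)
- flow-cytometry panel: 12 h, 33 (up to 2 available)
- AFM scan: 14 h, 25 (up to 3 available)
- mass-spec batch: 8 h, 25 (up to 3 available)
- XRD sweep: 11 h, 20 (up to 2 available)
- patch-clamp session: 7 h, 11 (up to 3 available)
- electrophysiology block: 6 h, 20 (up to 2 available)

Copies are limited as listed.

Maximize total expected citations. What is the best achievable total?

Density check — confocal imaging 3.58, crystallography run 3.44, electrophysiology block 3.33, mass-spec batch 3.12 are the best per h.
Greedy by ratio would take crystallography run + 2×confocal imaging + 2×electrophysiology block: 68 h used, total 238.
The 12 h tied up in 2×electrophysiology block is better spent on 2×mass-spec batch — total rises to 248 (72 h).
Every other selection either busts 73 h or exceeds an availability limit or fails to beat 248.

248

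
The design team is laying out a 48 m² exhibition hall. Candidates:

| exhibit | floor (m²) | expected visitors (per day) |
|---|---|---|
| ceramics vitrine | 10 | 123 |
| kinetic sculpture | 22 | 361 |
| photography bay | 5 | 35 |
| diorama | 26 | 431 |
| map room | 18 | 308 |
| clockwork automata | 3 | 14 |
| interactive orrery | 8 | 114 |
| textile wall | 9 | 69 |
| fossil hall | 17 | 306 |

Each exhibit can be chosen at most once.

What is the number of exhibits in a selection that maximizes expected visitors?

2

Optimal total is 792.
kinetic sculpture + diorama hits 792 at 48 m².
Any selection reaching 792 contains exactly 2 exhibits.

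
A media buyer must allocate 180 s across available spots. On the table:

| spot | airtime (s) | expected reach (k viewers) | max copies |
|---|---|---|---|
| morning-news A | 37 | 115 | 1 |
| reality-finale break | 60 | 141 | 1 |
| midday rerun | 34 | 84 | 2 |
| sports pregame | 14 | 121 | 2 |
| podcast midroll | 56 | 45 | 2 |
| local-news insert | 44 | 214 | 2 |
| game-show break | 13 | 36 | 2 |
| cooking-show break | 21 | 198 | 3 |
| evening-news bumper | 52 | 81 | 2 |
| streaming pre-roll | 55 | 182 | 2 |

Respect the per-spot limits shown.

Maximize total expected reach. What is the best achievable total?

1264

2×sports pregame + 2×local-news insert + 3×cooking-show break uses 179 of the 180 s and totals 1264.
No other feasible combination exceeds 1264.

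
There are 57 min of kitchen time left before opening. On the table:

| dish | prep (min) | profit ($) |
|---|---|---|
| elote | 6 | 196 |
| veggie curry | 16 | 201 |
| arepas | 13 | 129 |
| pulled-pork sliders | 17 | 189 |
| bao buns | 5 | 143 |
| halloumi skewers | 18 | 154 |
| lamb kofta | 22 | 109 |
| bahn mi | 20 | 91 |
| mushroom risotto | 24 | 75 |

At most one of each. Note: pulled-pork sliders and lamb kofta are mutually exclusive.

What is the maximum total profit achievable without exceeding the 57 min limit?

By profit per min: elote 32.67, bao buns 28.60, veggie curry 12.56 lead.
The ratio ordering already packs tightly: elote + veggie curry + arepas + pulled-pork sliders + bao buns, 57 min, 858.

858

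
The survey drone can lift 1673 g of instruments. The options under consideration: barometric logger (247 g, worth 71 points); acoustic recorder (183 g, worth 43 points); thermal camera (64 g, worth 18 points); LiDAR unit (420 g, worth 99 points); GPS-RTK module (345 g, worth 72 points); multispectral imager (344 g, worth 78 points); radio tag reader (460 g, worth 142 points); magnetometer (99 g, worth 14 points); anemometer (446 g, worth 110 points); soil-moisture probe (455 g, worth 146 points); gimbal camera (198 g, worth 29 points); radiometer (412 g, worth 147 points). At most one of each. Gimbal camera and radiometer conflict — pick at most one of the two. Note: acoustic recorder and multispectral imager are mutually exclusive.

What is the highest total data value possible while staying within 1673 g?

524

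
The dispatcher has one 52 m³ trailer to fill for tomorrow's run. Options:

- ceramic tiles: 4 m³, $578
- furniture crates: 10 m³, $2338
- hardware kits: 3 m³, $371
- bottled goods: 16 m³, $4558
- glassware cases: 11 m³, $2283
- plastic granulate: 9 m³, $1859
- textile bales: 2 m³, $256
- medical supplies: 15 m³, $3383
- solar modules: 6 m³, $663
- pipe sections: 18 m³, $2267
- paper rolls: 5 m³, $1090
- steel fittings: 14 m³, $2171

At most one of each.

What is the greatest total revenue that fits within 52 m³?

12562

Ranking by ratio (revenue/m³): bottled goods 284.88, furniture crates 233.80, medical supplies 225.53, paper rolls 218.00.
Greedy by ratio would take ceramic tiles + furniture crates + bottled goods + textile bales + medical supplies + paper rolls: 52 m³ used, total 12203.
Dropping ceramic tiles and textile bales and paper rolls frees 11 m³; slotting in glassware cases (11 m³) lifts the total to 12562 at 52 m³.
Next best is furniture crates + bottled goods + plastic granulate + textile bales + medical supplies at 12394 (52 m³) — short by 168.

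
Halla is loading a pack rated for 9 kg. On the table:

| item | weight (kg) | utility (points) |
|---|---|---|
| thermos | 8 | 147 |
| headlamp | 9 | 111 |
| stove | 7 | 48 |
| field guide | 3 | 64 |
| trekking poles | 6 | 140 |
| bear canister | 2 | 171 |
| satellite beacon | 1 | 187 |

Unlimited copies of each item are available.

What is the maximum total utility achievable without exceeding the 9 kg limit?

By utility per kg: satellite beacon 187.00, bear canister 85.50, trekking poles 23.33 lead.
The ratio ordering already packs tightly: 9×satellite beacon, 9 kg, 1683.
Every other selection either busts 9 kg or fails to beat 1683.

1683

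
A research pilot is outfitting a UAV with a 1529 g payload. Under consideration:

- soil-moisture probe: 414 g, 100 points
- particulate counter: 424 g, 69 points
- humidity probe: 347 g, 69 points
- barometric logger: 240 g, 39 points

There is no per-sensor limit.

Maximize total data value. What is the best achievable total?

339

Density check — soil-moisture probe 0.24, humidity probe 0.20, particulate counter 0.16, barometric logger 0.16 are the best per g.
The ratio ordering already packs tightly: 3×soil-moisture probe + barometric logger, 1482 g, 339.
Every other selection either busts 1529 g or fails to beat 339.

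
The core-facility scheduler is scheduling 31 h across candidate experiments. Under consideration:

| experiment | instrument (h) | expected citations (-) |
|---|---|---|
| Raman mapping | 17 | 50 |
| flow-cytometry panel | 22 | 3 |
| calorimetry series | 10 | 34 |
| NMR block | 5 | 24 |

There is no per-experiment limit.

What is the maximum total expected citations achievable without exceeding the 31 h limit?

144

Taking 6×NMR block: 30 h used, 144 in expected citations.
Every other selection either busts 31 h or fails to beat 144.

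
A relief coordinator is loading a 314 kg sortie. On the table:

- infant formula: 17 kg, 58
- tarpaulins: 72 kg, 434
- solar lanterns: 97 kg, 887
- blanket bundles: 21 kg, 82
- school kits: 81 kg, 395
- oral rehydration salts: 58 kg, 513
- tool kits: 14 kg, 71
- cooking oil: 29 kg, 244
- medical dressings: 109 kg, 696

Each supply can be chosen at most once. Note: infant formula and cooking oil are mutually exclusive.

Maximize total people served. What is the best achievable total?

2422

Density check — solar lanterns 9.14, oral rehydration salts 8.84, cooking oil 8.41 are the best per kg.
Filling by ratio: solar lanterns + oral rehydration salts + tool kits + cooking oil + medical dressings for 2411, with 7 kg left unused.
The 14 kg tied up in tool kits is better spent on blanket bundles — total rises to 2422 (314 kg).
Runner-up solar lanterns + oral rehydration salts + tool kits + cooking oil + medical dressings tops out at 2411.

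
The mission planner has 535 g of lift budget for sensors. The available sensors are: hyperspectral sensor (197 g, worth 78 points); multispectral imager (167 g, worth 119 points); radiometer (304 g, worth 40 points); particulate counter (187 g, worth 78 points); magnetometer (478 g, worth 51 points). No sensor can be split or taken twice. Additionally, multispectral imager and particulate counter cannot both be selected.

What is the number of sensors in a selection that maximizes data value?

Optimal total is 197.
hyperspectral sensor + multispectral imager hits 197 at 364 g.
All optima have 2 sensors.

2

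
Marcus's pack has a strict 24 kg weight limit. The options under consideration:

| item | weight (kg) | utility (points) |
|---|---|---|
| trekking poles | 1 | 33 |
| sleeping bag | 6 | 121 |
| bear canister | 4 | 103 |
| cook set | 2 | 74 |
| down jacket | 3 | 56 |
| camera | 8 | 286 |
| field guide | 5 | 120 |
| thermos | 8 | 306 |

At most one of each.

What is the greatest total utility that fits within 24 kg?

819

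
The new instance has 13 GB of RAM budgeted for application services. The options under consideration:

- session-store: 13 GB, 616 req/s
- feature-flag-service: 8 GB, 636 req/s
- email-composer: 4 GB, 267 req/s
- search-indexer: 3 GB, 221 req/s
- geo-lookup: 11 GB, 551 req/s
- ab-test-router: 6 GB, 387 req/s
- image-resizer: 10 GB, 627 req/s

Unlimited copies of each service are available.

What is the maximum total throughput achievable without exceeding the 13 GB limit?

930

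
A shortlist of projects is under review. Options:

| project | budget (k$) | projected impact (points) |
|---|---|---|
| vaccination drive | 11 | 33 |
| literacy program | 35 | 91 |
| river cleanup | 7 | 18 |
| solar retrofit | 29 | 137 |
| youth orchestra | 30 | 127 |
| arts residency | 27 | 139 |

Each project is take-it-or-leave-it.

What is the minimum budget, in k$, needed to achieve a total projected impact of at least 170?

Need the lightest bundle worth ≥ 170.
vaccination drive + arts residency reaches 172 using 38 k$.
No combination under 38 k$ hits 170.

38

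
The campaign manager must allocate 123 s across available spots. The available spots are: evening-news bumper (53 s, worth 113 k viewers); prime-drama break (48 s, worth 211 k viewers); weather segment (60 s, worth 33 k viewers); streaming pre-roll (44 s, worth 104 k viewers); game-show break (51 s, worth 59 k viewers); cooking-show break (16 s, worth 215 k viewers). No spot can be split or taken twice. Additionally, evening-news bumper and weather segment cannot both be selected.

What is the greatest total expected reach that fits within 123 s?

539

A density-first pass picks prime-drama break + streaming pre-roll + cooking-show break — 530 at 108 s.
Dropping streaming pre-roll frees 44 s; slotting in evening-news bumper (53 s) lifts the total to 539 at 117 s.
Every other selection either busts 123 s or breaks a pairing rule or fails to beat 539.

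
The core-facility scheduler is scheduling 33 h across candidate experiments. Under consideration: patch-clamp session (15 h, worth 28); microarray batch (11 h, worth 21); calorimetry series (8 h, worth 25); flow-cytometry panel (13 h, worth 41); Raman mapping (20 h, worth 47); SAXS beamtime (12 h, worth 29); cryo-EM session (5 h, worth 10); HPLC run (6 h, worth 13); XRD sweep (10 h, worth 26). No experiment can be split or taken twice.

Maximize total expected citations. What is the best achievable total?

Greedy by ratio would take calorimetry series + flow-cytometry panel + XRD sweep: 31 h used, total 92.
The 10 h tied up in XRD sweep is better spent on SAXS beamtime — total rises to 95 (33 h).
Next best is calorimetry series + flow-cytometry panel + XRD sweep at 92 (31 h) — short by 3.

95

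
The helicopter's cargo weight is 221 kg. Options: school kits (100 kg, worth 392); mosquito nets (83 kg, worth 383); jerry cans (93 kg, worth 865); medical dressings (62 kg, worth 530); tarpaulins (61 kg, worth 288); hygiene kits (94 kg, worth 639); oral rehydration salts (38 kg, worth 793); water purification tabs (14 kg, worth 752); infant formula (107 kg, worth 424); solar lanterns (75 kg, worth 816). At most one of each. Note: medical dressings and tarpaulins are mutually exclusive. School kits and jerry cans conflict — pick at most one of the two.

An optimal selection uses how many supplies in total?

4

Optimal total is 3226.
One optimal bundle: jerry cans + oral rehydration salts + water purification tabs + solar lanterns (220 kg).
Every optimal selection uses 4 supplies.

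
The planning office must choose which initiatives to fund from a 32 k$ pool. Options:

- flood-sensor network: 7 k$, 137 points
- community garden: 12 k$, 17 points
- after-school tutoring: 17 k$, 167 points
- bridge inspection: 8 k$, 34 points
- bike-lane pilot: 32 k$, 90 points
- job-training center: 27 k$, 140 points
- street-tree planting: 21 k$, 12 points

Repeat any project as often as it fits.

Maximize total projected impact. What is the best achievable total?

Taking 4×flood-sensor network: 28 k$ used, 548 in projected impact.
Nothing else within 32 k$ beats 548.

548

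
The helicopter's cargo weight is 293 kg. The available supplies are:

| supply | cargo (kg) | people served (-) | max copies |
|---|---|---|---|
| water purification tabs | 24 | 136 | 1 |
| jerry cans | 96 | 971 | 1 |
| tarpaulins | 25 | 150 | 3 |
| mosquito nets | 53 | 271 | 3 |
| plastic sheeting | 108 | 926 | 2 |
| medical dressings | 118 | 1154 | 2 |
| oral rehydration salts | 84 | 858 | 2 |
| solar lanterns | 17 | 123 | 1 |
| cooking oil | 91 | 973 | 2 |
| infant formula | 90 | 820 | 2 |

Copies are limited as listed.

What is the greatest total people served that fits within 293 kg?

2985

Filling by ratio: oral rehydration salts + solar lanterns + 2×cooking oil for 2927, with 10 kg left unused.
Replace solar lanterns and cooking oil with medical dressings: the trade gains 58 net, giving 2985 at 293 kg.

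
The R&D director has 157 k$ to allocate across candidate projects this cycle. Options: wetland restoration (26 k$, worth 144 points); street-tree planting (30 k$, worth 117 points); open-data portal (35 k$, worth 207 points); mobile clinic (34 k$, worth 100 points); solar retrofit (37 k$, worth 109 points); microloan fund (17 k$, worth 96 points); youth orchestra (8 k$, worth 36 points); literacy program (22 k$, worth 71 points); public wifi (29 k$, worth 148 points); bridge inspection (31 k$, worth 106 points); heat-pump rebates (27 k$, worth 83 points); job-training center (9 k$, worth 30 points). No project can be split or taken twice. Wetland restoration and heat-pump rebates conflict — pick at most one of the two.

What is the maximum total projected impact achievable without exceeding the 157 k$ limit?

Density check — open-data portal 5.91, microloan fund 5.65, wetland restoration 5.54 are the best per k$.
Wetland restoration + street-tree planting + open-data portal + microloan fund + youth orchestra + public wifi + job-training center uses 154 of the 157 k$ and totals 778.

778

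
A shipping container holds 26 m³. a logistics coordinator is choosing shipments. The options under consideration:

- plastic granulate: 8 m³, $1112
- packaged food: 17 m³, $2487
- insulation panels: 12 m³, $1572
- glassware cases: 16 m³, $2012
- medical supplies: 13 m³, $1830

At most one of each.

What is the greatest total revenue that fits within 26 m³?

3599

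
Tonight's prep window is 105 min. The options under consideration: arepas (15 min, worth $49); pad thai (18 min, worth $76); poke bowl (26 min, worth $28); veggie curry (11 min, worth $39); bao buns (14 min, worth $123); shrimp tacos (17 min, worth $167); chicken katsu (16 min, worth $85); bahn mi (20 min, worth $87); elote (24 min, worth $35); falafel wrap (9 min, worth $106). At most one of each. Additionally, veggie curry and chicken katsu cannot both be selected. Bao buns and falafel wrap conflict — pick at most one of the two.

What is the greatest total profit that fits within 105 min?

Arepas + pad thai + bao buns + shrimp tacos + chicken katsu + bahn mi uses 100 of the 105 min and totals 587.
The closest alternative, arepas + pad thai + shrimp tacos + chicken katsu + bahn mi + falafel wrap, reaches only 570.

587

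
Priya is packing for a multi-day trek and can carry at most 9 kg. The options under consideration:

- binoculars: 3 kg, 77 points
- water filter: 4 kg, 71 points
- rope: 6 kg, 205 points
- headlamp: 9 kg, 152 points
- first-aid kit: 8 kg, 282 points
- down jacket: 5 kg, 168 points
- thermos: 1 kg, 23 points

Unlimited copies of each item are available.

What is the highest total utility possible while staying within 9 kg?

Ranking by ratio (utility/kg): first-aid kit 35.25, rope 34.17, down jacket 33.60.
Taking first-aid kit + thermos: 9 kg used, 305 in utility.
Nothing else within 9 kg beats 305.

305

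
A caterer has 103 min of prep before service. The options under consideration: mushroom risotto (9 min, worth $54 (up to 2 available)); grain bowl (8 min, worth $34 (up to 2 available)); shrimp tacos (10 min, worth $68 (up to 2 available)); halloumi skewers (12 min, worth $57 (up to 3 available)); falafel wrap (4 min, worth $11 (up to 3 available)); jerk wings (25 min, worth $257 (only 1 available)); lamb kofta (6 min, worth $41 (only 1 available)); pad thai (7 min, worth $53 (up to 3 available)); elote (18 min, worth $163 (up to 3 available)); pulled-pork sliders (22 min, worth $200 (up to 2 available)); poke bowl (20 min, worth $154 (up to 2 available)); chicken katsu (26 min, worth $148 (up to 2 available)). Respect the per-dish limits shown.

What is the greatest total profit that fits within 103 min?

946

A density-first pass picks jerk wings + 2×pad thai + elote + 2×pulled-pork sliders — 926 at 101 min.
Dropping 2×pad thai and pulled-pork sliders frees 36 min; slotting in 2×elote (36 min) lifts the total to 946 at 101 min.
The spare 2 min is too small for any remaining dish, and no exchange beats 946.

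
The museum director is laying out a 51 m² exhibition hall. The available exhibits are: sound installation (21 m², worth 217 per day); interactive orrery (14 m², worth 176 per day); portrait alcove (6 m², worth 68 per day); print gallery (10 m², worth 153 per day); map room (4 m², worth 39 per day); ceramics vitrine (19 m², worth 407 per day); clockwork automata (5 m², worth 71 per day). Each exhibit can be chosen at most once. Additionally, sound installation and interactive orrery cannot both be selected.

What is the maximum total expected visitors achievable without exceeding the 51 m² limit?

By expected visitors per m²: ceramics vitrine 21.42, print gallery 15.30, clockwork automata 14.20, interactive orrery 12.57 lead.
The ratio ordering already packs tightly: interactive orrery + print gallery + ceramics vitrine + clockwork automata, 48 m², 807.
An exhaustive check of the 128 subsets confirms 807.

807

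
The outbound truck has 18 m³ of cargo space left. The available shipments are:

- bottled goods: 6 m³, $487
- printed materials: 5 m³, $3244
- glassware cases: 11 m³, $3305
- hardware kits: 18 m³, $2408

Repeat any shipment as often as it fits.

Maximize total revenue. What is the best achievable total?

The ratio ordering already packs tightly: 3×printed materials, 15 m³, 9732.

9732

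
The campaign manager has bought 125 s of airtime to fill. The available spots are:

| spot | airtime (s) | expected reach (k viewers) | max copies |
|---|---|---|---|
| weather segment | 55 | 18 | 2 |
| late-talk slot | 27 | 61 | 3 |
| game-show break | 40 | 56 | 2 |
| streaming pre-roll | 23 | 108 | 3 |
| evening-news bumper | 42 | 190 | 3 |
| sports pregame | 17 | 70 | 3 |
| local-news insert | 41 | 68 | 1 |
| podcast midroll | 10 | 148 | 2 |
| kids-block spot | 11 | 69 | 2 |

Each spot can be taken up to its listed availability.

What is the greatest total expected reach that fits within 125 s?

Ranking by ratio (expected reach/s): podcast midroll 14.80, kids-block spot 6.27, streaming pre-roll 4.70.
Greedy by ratio would take 3×streaming pre-roll + 2×podcast midroll + 2×kids-block spot: 111 s used, total 758.
Replace 2×streaming pre-roll with evening-news bumper + sports pregame: the trade gains 44 net, giving 802 at 124 s.

802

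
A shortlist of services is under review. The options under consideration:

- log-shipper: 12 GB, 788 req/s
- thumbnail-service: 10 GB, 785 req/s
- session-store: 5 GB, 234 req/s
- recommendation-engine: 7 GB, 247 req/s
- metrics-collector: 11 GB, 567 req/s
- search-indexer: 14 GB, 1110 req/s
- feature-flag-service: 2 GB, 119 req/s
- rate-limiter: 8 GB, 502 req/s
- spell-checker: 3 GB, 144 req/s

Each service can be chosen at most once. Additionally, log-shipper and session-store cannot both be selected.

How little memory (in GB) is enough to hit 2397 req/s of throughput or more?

Minimise GB subject to total throughput ≥ 2397.
Taking thumbnail-service + search-indexer + rate-limiter gives 2397 (≥ 2397) for 32 GB.
No combination under 32 GB hits 2397.

32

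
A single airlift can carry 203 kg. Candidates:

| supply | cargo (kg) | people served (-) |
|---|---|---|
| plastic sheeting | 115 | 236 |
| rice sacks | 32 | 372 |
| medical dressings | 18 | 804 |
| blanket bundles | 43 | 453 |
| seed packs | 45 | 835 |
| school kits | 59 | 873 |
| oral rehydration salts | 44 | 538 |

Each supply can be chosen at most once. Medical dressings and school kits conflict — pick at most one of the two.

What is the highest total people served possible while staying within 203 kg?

Ranking by ratio (people served/kg): medical dressings 44.67, seed packs 18.56, school kits 14.80.
Rice sacks + medical dressings + blanket bundles + seed packs + oral rehydration salts uses 182 of the 203 kg and totals 3002.

3002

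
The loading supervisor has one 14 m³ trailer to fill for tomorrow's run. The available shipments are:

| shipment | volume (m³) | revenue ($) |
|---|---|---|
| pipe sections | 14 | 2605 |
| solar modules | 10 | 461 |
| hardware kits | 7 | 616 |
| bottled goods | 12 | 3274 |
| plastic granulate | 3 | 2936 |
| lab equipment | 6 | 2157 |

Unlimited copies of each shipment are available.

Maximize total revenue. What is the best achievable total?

11744

4×plastic granulate uses 12 of the 14 m³ and totals 11744.
The spare 2 m³ is too small for any remaining shipment, and no exchange beats 11744.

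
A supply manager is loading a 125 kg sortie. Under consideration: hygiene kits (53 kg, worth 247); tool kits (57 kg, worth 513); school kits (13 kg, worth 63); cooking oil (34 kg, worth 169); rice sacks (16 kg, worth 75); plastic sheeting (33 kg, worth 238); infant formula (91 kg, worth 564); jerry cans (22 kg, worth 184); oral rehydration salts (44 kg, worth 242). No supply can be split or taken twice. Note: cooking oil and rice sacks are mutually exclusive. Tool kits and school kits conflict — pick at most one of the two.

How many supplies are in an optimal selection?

3

Optimal total is 939.
tool kits + jerry cans + oral rehydration salts hits 939 at 123 kg.
All optima have 3 supplies.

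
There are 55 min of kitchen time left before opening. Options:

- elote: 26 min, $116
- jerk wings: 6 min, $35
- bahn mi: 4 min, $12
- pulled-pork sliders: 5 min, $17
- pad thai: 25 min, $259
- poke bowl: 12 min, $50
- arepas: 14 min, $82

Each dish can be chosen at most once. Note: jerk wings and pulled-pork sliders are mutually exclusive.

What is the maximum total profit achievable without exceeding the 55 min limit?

403

Bahn mi + pad thai + poke bowl + arepas uses 55 of the 55 min and totals 403.
Every other selection either busts 55 min or breaks a pairing rule or fails to beat 403.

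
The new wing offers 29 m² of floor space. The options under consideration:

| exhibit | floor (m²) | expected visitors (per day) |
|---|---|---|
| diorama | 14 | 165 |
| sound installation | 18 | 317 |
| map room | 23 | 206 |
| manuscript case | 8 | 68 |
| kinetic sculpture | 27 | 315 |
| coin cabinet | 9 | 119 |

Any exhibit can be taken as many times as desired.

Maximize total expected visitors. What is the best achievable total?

436

Ranking by ratio (expected visitors/m²): sound installation 17.61, coin cabinet 13.22, diorama 11.79.
Best packing: sound installation + coin cabinet — 27 m², 436 total.
Nothing else within 29 m² beats 436.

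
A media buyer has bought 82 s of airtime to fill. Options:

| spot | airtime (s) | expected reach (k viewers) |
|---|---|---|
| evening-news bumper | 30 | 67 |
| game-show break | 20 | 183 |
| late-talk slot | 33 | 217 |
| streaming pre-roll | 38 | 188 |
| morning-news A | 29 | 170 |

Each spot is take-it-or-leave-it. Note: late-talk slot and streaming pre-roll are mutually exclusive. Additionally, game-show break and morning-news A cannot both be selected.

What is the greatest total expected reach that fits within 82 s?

400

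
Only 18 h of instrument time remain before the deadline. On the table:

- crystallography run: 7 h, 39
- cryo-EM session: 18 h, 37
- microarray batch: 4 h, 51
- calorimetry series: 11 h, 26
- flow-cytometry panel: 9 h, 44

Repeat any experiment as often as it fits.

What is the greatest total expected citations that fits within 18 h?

204

Density check — microarray batch 12.75, crystallography run 5.57, flow-cytometry panel 4.89 are the best per h.
Taking 4×microarray batch: 16 h used, 204 in expected citations.
That's the maximum — no swap from here does better than 204.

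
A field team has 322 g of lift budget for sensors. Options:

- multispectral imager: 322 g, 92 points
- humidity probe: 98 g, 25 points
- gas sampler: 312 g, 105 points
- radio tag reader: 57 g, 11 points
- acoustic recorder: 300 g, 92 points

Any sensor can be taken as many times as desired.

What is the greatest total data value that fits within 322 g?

105

Taking gas sampler: 312 g used, 105 in data value.
No other feasible combination exceeds 105.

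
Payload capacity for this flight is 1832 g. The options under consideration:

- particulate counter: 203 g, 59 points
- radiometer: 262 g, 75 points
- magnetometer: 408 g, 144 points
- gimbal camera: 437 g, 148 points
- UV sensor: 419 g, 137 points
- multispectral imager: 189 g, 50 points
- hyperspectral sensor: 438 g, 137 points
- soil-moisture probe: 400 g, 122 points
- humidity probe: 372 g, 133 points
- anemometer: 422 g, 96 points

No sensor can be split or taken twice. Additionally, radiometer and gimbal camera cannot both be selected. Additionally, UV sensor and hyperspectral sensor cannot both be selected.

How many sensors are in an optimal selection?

Best achievable data value is 612.
One optimal bundle: magnetometer + gimbal camera + UV sensor + multispectral imager + humidity probe (1825 g).
Any selection reaching 612 contains exactly 5 sensors.

5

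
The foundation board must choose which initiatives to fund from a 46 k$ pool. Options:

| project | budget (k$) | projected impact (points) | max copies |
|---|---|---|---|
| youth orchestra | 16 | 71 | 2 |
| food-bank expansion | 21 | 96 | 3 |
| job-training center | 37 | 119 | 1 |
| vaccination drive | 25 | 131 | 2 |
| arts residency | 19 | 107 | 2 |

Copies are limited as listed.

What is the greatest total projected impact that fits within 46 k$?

Density check — arts residency 5.63, vaccination drive 5.24, food-bank expansion 4.57 are the best per k$.
Greedy by ratio would take 2×arts residency: 38 k$ used, total 214.
Dropping arts residency frees 19 k$; slotting in vaccination drive (25 k$) lifts the total to 238 at 44 k$.
The spare 2 k$ is too small for any remaining project, and no exchange beats 238.

238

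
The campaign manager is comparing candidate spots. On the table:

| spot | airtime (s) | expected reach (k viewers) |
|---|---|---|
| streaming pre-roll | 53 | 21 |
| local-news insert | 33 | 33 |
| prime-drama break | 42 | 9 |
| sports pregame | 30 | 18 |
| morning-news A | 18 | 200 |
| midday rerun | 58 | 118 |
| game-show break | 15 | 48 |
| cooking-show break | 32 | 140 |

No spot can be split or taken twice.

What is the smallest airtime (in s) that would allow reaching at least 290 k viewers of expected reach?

Minimise s subject to total expected reach ≥ 290.
Taking morning-news A + cooking-show break gives 340 (≥ 290) for 50 s.
No combination under 50 s hits 290.

50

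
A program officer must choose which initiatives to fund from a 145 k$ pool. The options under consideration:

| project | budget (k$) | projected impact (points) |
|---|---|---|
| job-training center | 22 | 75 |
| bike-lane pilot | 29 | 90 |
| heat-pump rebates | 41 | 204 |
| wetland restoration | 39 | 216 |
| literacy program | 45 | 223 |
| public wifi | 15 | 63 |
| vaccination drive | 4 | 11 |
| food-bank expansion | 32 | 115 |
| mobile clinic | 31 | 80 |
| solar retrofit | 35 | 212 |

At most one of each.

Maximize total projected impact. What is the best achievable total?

737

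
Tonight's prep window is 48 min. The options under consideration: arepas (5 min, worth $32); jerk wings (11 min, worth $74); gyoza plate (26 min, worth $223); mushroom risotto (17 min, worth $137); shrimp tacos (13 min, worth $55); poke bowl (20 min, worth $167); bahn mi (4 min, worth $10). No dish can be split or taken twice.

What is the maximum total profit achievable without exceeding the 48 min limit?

A density-first pass picks gyoza plate + poke bowl — 390 at 46 min.
The 20 min tied up in poke bowl is better spent on arepas + mushroom risotto — total rises to 392 (48 min).
Runner-up gyoza plate + poke bowl tops out at 390.

392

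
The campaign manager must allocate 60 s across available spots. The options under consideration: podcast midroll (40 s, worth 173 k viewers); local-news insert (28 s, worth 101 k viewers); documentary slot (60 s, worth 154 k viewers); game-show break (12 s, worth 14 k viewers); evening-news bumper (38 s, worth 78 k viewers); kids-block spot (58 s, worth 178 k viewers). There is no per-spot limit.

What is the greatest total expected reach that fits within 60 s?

Ranking by ratio (expected reach/s): podcast midroll 4.33, local-news insert 3.61, kids-block spot 3.07.
The ratio heuristic lands on podcast midroll + game-show break (187) but leaves 8 s idle.
The 52 s tied up in podcast midroll and game-show break is better spent on 2×local-news insert — total rises to 202 (56 s).
Every other selection either busts 60 s or fails to beat 202.

202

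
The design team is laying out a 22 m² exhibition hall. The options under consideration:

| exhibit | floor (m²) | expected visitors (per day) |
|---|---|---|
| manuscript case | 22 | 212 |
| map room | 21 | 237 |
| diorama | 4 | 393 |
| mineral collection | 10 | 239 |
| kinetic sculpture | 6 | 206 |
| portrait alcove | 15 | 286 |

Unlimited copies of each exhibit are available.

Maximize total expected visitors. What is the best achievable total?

1965

Taking 5×diorama: 20 m² used, 1965 in expected visitors.
No other feasible combination exceeds 1965.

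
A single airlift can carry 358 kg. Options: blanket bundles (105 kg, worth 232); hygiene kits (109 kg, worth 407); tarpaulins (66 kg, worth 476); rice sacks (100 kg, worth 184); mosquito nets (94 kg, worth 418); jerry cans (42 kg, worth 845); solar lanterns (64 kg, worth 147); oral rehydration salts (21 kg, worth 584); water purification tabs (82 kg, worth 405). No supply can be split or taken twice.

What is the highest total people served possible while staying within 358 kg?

Ranking by ratio (people served/kg): oral rehydration salts 27.81, jerry cans 20.12, tarpaulins 7.21, water purification tabs 4.94.
Taking the top-ratio supplies first gives tarpaulins + mosquito nets + jerry cans + oral rehydration salts + water purification tabs for 2728 (305 kg).
The 82 kg tied up in water purification tabs is better spent on hygiene kits — total rises to 2730 (332 kg).
Runner-up tarpaulins + mosquito nets + jerry cans + oral rehydration salts + water purification tabs tops out at 2728.

2730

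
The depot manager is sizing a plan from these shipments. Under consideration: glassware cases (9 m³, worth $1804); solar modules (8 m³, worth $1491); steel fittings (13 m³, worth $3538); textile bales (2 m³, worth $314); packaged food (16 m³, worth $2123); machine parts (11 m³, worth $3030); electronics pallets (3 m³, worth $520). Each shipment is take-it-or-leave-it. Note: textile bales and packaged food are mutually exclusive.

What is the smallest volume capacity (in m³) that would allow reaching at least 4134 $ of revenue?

Look for the lowest-volume combination reaching 4134.
Taking steel fittings + textile bales + electronics pallets gives 4372 (≥ 4134) for 18 m³.
No combination under 18 m³ hits 4134.

18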